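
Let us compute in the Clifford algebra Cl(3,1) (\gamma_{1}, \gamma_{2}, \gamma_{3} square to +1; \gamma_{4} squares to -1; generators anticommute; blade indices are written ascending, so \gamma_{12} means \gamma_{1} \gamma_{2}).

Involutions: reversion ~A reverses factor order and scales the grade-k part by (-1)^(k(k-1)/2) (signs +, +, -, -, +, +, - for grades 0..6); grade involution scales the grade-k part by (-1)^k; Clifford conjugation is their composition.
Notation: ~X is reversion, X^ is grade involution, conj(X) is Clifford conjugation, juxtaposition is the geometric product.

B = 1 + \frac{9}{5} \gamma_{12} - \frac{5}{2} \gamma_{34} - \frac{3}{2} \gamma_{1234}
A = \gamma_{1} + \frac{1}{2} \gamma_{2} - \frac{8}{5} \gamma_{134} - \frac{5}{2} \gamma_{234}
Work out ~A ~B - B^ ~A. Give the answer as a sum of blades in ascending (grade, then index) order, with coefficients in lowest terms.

first term: \frac{193}{20} \gamma_{1} + \frac{51}{20} \gamma_{2} + \frac{187}{20} \gamma_{134} - \frac{63}{100} \gamma_{234}
second term: -\frac{117}{20} \gamma_{1} - \frac{103}{20} \gamma_{2} + \frac{57}{20} \gamma_{134} - \frac{13}{100} \gamma_{234}
Answer: \frac{31}{2} \gamma_{1} + \frac{77}{10} \gamma_{2} + \frac{13}{2} \gamma_{134} - \frac{1}{2} \gamma_{234}


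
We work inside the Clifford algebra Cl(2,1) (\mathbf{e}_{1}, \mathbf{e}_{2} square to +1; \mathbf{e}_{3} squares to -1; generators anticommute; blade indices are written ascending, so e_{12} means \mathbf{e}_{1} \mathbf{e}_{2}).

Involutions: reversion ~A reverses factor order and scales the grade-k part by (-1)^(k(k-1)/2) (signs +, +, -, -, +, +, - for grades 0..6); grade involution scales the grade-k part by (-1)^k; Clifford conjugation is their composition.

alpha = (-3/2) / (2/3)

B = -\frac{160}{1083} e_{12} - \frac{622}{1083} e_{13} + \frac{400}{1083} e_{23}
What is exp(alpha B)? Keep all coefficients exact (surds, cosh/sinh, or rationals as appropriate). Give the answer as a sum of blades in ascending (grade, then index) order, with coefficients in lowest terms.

B^2 term by term: the squares give (-\frac{160}{1083})^2*(e_{12})^2 + (-\frac{622}{1083})^2*(e_{13})^2 + (\frac{400}{1083})^2*(e_{23})^2 = \frac{25600}{1172889}*(-1) + \frac{386884}{1172889}*(+1) + \frac{160000}{1172889}*(+1) = \frac{4}{9} (each basis 2-blade squares to minus the product of its generators' squares); cross terms between blades sharing an index anticommute and cancel. So B^2 = \frac{4}{9}.
B^2 = \frac{4}{9} — a positive square means the series sums to a boost: l = \frac{2}{3}, alpha*l = - \frac{3}{2}, so exp(alpha B) = cosh(- \frac{3}{2}) + (sinh(- \frac{3}{2})/(\frac{2}{3}))*B = \cosh{\left(\frac{3}{2} \right)} + (- \frac{3 \sinh{\left(\frac{3}{2} \right)}}{2})*B.
Answer: \cosh{\left(\frac{3}{2} \right)} + \frac{80 \sinh{\left(\frac{3}{2} \right)}}{361} e_{12} + \frac{311 \sinh{\left(\frac{3}{2} \right)}}{361} e_{13} - \frac{200 \sinh{\left(\frac{3}{2} \right)}}{361} e_{23}


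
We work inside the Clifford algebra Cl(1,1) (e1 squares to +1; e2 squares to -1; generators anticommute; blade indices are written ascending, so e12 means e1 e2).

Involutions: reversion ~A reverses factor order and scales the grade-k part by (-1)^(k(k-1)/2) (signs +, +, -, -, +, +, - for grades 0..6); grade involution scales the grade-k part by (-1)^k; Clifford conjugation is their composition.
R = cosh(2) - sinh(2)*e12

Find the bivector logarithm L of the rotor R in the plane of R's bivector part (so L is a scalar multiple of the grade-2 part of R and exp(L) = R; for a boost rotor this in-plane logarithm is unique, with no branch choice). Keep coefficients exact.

The scalar part of R is cosh(2), which fixes the rapidity magnitude through cosh (cosh is even, so it cannot fix the sign — the bivector part carries that); dividing the bivector part by sinh of the rapidity gives the plane, and L = rapidity * plane, where the joint sign ambiguity of (rapidity, plane) cancels in the product.
Concretely: cosh(rapidity) = cosh(2) gives rapidity = ±2, and since rapidity/sinh(rapidity) is even the sign is immaterial: L = (rapidity/sinh(rapidity)) * <R>_2 = (2/sinh(2)) * <R>_2.
Answer: -2*e12


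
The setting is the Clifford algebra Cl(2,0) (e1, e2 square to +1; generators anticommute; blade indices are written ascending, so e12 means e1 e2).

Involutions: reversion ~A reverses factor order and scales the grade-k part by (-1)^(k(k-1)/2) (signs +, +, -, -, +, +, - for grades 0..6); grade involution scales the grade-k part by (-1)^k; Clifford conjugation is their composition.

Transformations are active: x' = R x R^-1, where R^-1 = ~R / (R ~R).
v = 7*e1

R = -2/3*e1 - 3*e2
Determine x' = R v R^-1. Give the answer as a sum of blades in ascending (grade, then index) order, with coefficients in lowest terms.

~R = -2/3*e1 - 3*e2, and R ~R = 85/9, so R^-1 = ~R / (85/9).
R v = -14/3 + 21*e12
Answer: -539/85*e1 + 252/85*e2


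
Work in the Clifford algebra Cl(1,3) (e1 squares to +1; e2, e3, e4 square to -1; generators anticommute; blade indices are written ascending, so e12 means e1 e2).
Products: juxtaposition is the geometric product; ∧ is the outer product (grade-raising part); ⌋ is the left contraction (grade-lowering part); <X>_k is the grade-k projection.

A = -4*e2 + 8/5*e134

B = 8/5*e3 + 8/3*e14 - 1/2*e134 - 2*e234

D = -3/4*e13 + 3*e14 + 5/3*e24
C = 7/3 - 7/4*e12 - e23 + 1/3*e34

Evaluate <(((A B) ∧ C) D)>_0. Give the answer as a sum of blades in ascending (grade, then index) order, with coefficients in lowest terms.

step 1: 4/5 - 64/15*e3 + 16/5*e12 + 64/25*e14 - 32/5*e23 - 8*e34 + 32/3*e124 - 2*e1234
step 2: 28/15 - 448/45*e3 + 91/15*e12 + 448/75*e14 - 236/15*e23 - 92/5*e34 + 112/15*e123 + 224/9*e124 + 196/25*e1234
step 3: 448/25 - 4592/135*e1 - 1036/15*e2 - 83/45*e12 + 1003/15*e13 + 418/45*e14 + 17621/300*e23 - 2072/225*e24 - 6908/225*e34 + 1904/45*e134 + 7784/135*e234 - 236/5*e1234
step 4: 448/25
Answer: 448/25


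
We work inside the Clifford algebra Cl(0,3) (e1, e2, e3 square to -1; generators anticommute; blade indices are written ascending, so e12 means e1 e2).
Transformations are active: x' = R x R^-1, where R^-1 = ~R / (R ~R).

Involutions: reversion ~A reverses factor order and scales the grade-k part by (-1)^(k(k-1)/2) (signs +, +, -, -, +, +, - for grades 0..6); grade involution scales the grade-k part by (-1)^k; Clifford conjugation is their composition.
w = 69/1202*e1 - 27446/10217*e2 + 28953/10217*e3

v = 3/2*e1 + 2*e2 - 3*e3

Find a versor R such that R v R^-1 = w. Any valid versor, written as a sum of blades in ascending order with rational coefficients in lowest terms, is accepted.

Take R = v + w = 936/601*e1 - 7012/10217*e2 - 1698/10217*e3. Because q(v) = q(w) = -61/4, conjugation by R sends v exactly to w.
Answer: 936/601*e1 - 7012/10217*e2 - 1698/10217*e3


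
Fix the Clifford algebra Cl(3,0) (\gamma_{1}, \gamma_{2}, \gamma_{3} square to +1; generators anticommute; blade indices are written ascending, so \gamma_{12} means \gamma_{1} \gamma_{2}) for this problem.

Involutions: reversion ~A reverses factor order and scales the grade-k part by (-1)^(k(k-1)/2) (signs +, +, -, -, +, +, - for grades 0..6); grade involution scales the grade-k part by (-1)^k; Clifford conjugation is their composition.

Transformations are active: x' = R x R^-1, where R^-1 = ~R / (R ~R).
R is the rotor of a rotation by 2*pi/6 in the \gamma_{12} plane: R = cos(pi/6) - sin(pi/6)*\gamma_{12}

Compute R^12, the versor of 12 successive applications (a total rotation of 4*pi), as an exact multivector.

Rotor phase runs at HALF the rotation angle; powers of one rotor simply add phase, so after 12 steps in \gamma_{12} the phase is 12*pi/6 = 2 \pi and R^12 = cos(2 \pi) - sin(2 \pi)*\gamma_{12}.
cos(2 \pi) = 1 and sin(2 \pi) = 0, so R^12 = 1. The total rotation 4*pi is 2 full turns, so every vector returns to itself, yet the rotor is +1, back on the identity sheet (an even number of 2*pi turns).
Answer: 1


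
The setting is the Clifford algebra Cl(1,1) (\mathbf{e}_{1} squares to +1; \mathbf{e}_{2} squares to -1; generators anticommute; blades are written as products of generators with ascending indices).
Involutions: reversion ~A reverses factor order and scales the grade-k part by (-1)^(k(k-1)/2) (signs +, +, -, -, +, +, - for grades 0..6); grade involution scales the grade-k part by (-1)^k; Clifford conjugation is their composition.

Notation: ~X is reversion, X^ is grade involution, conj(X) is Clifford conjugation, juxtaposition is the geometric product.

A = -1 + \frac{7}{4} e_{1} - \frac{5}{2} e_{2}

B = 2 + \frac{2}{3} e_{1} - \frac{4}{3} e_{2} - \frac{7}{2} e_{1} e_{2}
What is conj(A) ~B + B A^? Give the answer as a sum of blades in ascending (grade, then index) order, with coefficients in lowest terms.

first term: \frac{1}{6} + \frac{55}{12} e_{1} + \frac{5}{24} e_{2} - \frac{17}{6} e_{1} e_{2}
second term: \frac{1}{6} + \frac{55}{12} e_{1} + \frac{5}{24} e_{2} + \frac{17}{6} e_{1} e_{2}
Answer: \frac{1}{3} + \frac{55}{6} e_{1} + \frac{5}{12} e_{2}


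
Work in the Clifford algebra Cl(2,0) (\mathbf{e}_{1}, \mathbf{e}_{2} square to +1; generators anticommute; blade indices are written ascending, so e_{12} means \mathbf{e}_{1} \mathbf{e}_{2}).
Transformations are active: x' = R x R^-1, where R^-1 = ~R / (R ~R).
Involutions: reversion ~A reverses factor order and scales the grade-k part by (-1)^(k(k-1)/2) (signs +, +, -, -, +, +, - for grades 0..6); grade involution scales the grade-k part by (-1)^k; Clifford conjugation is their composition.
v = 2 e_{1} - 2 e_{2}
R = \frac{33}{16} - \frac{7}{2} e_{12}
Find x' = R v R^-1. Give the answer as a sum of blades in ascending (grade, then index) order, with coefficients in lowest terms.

~R = \frac{33}{16} + \frac{7}{2} e_{12}, and R ~R = \frac{4225}{256}, so R^-1 = ~R / (\frac{4225}{256}).
R v = \frac{89}{8} e_{1} + \frac{23}{8} e_{2}
Answer: \frac{3298}{4225} e_{1} + \frac{11486}{4225} e_{2}


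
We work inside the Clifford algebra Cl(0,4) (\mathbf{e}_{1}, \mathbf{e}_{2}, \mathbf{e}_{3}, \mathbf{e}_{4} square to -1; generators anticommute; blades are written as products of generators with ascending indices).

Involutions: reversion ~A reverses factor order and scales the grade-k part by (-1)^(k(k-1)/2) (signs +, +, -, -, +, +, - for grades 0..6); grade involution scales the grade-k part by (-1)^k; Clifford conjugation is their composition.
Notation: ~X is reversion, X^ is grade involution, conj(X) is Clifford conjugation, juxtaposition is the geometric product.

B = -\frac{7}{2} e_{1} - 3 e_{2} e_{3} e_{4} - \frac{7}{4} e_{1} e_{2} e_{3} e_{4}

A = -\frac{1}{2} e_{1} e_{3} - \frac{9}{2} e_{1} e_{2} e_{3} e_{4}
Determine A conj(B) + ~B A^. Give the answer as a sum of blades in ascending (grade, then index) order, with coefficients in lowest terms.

first term: \frac{63}{8} + \frac{27}{2} e_{1} - \frac{7}{4} e_{3} + \frac{7}{8} e_{2} e_{4} + \frac{3}{2} e_{1} e_{2} e_{4} - \frac{63}{4} e_{2} e_{3} e_{4}
second term: \frac{63}{8} + \frac{27}{2} e_{1} - \frac{7}{4} e_{3} + \frac{7}{8} e_{2} e_{4} + \frac{3}{2} e_{1} e_{2} e_{4} - \frac{63}{4} e_{2} e_{3} e_{4}
Answer: \frac{63}{4} + 27 e_{1} - \frac{7}{2} e_{3} + \frac{7}{4} e_{2} e_{4} + 3 e_{1} e_{2} e_{4} - \frac{63}{2} e_{2} e_{3} e_{4}


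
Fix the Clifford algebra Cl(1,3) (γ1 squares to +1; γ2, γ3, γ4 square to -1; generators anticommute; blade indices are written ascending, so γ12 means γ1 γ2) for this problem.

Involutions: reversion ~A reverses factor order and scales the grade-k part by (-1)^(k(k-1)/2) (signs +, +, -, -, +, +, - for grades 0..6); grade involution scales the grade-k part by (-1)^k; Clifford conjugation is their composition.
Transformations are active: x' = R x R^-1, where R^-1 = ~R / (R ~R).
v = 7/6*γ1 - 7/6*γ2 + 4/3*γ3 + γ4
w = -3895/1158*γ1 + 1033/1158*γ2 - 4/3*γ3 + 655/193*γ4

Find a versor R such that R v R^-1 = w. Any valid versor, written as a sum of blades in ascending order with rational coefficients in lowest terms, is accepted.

Here q(v) = q(w) = -25/9; the classical choice R = v + w = -424/193*γ1 - 53/193*γ2 + 848/193*γ4 then realises v -> w under the sandwich.
Answer: -424/193*γ1 - 53/193*γ2 + 848/193*γ4


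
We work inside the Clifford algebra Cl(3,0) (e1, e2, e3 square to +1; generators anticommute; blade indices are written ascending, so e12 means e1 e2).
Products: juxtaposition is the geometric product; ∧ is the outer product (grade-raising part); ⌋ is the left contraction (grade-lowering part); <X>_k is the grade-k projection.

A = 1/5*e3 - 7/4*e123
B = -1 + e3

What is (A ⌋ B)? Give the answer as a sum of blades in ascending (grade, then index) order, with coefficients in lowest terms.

step 1: 1/5
Answer: 1/5


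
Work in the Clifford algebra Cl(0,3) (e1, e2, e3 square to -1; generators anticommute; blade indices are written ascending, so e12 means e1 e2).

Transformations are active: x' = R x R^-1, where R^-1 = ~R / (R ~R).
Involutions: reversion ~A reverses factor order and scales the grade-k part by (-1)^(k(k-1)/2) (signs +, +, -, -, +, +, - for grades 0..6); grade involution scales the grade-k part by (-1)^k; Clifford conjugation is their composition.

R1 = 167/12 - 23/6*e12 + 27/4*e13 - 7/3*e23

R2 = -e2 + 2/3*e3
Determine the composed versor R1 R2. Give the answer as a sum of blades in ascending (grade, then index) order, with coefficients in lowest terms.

Distribute over the terms of R2 (each basis-blade product reordered to ascending indices, repeated generators contracted through their squares):
R1 (-e2) = -23/6*e1 - 167/12*e2 + 7/3*e3 + 27/4*e123
R1 (2/3*e3) = -9/2*e1 + 14/9*e2 + 167/18*e3 - 23/9*e123
Summing the partial products and collecting blades:
Answer: -25/3*e1 - 445/36*e2 + 209/18*e3 + 151/36*e123


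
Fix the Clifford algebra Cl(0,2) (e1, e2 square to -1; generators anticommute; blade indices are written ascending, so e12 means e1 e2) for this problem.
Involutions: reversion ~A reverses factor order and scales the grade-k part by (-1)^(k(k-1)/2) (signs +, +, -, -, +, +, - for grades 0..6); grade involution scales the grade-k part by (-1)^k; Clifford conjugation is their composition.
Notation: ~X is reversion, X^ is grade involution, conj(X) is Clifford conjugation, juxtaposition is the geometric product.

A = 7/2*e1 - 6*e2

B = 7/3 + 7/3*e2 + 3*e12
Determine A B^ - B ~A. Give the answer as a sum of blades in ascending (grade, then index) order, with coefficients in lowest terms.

first term: -14 - 59/6*e1 - 49/2*e2 - 49/6*e12
second term: 14 + 157/6*e1 - 7/2*e2 - 49/6*e12
Answer: -28 - 36*e1 - 21*e2


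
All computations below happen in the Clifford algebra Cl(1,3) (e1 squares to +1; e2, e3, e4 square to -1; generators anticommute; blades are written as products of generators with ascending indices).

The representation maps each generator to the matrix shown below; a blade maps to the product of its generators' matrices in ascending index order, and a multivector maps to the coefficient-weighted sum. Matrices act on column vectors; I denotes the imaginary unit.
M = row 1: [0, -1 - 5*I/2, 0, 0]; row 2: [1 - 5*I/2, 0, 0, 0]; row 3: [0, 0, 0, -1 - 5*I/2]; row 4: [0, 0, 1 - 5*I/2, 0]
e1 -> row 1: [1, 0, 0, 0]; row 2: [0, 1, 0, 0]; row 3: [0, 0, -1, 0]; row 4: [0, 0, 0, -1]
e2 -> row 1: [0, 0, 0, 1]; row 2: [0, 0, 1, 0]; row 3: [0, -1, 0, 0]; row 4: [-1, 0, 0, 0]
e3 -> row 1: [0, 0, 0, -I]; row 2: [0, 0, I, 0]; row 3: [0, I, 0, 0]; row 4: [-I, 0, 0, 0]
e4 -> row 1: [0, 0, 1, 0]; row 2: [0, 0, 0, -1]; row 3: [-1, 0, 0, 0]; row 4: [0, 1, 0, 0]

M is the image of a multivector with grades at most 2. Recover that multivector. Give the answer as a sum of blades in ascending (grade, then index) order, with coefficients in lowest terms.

Method: the blade images are trace-orthogonal — tr(rho(e_A) rho(e_B)^-1) = 4 if A = B and 0 otherwise — and rho(e_A)^-1 = (e_A)^2 * rho(e_A) with (e_A)^2 = +1 or -1, so the coefficient of e_A in the preimage is (e_A)^2 * tr(M rho(e_A))/4.
Nonzero projections over blades of grade <= 2: e2 e4: (e2 e4)^2 = -1, tr(M rho(e2 e4)) = 4, coefficient -1; e3 e4: (e3 e4)^2 = -1, tr(M rho(e3 e4)) = -10, coefficient 5/2. Every other blade of grade <= 2 projects to 0.
Answer: -e2 e4 + 5/2*e3 e4


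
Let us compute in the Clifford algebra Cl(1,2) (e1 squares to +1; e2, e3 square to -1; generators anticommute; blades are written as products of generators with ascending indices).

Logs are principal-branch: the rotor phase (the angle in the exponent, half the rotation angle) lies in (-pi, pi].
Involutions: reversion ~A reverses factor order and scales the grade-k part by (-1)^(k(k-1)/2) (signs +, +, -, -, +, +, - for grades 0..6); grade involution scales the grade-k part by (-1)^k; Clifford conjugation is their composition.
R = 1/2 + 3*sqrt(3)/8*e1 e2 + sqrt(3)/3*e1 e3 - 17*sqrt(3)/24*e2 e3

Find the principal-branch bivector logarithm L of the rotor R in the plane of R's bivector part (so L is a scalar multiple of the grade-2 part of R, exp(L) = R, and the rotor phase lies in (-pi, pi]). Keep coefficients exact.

The scalar part of R is 1/2, and that scalar determines the rotor phase on the principal branch; recovering the unit plane as bivector-part over sine of the phase gives L = phase * plane.
Concretely: cos(phase) = 1/2 gives phase = ±pi/3, and since phase/sin(phase) is even the sign is immaterial: L = (phase/sin(phase)) * <R>_2 = (2*sqrt(3)*pi/9) * <R>_2.
Answer: pi/4*e1 e2 + 2*pi/9*e1 e3 - 17*pi/36*e2 e3


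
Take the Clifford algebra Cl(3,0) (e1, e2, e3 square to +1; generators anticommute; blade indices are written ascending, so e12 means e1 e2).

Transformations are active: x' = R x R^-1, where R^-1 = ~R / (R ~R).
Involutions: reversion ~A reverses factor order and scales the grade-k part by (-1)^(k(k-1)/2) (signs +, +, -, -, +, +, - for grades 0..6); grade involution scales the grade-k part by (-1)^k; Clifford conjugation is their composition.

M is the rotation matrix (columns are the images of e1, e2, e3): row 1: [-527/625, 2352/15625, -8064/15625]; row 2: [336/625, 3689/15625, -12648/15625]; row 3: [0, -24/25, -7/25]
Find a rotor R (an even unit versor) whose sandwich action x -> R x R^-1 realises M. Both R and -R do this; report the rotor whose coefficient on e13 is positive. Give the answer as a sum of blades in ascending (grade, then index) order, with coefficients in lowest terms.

Method: write R = a + b12*e12 + b13*e13 + b23*e23 with a^2 + b12^2 + b13^2 + b23^2 = 1 (so R^-1 = ~R). Expanding the columns R e_j ~R gives tr M = 4a^2 - 1 and, from the antisymmetric part, M21 - M12 = -4a*b12, M13 - M31 = 4a*b13, M32 - M23 = -4a*b23.
Here tr M = -13861/15625, so a^2 = (1 + tr M)/4 = 441/15625 and a = ±21/125. Taking a = 21/125: M21 - M12 = 6048/15625, M13 - M31 = -8064/15625, M32 - M23 = -2352/15625, giving b12 = -72/125, b13 = -96/125, b23 = 28/125, i.e. R = 21/125 - 72/125*e12 - 96/125*e13 + 28/125*e23.
Its e13 coefficient is negative, so report the other preimage -R.
Answer: -21/125 + 72/125*e12 + 96/125*e13 - 28/125*e23. Why the constraint matters: R and -R act identically through the sandwich — M has trace -13861/15625 either way — so only the sign condition on e13 picks one of the two preimages.


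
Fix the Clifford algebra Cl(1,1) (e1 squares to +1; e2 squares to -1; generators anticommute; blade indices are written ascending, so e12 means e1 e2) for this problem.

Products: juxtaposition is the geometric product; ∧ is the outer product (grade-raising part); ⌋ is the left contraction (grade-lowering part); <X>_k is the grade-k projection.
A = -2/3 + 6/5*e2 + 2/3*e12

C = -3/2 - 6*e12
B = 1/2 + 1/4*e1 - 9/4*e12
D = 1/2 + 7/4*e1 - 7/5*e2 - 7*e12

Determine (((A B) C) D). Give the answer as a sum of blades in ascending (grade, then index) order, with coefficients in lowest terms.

step 1: -11/6 - 43/15*e1 + 13/30*e2 + 23/15*e12
step 2: -129/20 + 17/10*e1 + 331/20*e2 + 87/10*e12
step 3: -1899/50 - 45643/400*e1 - 491/50*e2 + 7263/400*e12
Answer: -1899/50 - 45643/400*e1 - 491/50*e2 + 7263/400*e12


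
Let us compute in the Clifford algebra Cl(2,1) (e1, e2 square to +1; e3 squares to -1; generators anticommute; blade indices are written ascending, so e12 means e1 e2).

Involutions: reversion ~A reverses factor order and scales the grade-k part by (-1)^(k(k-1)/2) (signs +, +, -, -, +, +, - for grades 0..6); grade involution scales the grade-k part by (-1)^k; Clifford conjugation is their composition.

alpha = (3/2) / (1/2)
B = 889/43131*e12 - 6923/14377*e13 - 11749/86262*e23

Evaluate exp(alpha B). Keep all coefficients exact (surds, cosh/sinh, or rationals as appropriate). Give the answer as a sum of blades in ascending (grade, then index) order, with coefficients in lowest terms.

B^2 term by term: the squares give (889/43131)^2*(e12)^2 + (-6923/14377)^2*(e13)^2 + (-11749/86262)^2*(e23)^2 = 790321/1860283161*(-1) + 47927929/206698129*(+1) + 138039001/7441132644*(+1) = 1/4 (each basis 2-blade squares to minus the product of its generators' squares); cross terms between blades sharing an index anticommute and cancel. So B^2 = 1/4.
B^2 = 1/4 — hyperbolic case — the even/odd split gives cosh and sinh: l = 1/2, alpha*l = 3/2, so exp(alpha B) = cosh(3/2) + (sinh(3/2)/(1/2))*B = cosh(3/2) + (2*sinh(3/2))*B.
Answer: cosh(3/2) + 1778*sinh(3/2)/43131*e12 - 13846*sinh(3/2)/14377*e13 - 11749*sinh(3/2)/43131*e23


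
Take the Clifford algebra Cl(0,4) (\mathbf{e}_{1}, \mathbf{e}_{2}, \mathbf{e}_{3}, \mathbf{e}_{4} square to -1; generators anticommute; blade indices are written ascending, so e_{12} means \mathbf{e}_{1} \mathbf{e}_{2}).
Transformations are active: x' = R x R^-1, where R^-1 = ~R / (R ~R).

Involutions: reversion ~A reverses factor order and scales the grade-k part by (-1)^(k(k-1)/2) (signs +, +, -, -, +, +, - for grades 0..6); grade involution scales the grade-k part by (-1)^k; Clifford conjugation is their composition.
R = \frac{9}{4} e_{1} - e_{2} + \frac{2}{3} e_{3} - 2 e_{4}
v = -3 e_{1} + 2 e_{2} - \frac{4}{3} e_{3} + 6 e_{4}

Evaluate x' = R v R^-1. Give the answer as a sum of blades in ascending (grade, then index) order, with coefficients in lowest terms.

~R = \frac{9}{4} e_{1} - e_{2} + \frac{2}{3} e_{3} - 2 e_{4}, and R ~R = -\frac{1513}{144}, so R^-1 = ~R / (-\frac{1513}{144}).
R v = \frac{779}{36} + \frac{3}{2} e_{12} - e_{13} + \frac{15}{2} e_{14} - 2 e_{24} + \frac{4}{3} e_{34}
Answer: -\frac{9483}{1513} e_{1} + \frac{3206}{1513} e_{2} - \frac{6412}{4539} e_{3} + \frac{3386}{1513} e_{4}


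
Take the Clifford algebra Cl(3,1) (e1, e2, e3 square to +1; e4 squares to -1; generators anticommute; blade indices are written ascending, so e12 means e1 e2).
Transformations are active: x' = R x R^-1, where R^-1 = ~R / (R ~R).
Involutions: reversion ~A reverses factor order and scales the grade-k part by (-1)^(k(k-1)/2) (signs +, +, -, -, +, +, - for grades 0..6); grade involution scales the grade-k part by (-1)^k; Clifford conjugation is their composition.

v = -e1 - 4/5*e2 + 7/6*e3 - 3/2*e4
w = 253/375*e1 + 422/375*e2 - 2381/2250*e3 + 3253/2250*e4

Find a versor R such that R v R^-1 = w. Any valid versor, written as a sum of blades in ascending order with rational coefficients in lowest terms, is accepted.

Reasoning: v^2 = w^2 = 169/225 since conjugation preserves the quadratic form; R = v + w = -122/375*e1 + 122/375*e2 + 122/1125*e3 - 61/1125*e4 is then valid when invertible, keeping its own part and reversing (v - w)/2.
Answer: -122/375*e1 + 122/375*e2 + 122/1125*e3 - 61/1125*e4


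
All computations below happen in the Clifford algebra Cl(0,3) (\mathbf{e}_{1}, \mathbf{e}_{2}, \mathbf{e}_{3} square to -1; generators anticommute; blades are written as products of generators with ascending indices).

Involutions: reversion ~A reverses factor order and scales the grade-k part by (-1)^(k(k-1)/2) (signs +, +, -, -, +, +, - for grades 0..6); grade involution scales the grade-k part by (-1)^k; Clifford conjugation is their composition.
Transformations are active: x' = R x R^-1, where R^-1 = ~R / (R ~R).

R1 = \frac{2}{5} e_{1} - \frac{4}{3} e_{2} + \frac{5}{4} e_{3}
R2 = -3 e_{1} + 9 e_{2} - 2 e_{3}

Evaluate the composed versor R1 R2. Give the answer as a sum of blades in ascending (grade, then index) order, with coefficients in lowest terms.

Distribute over the terms of R1 (each basis-blade product reordered to ascending indices, repeated generators contracted through their squares):
(\frac{2}{5} e_{1}) R2 = \frac{6}{5} + \frac{18}{5} e_{1} e_{2} - \frac{4}{5} e_{1} e_{3}
(-\frac{4}{3} e_{2}) R2 = 12 - 4 e_{1} e_{2} + \frac{8}{3} e_{2} e_{3}
(\frac{5}{4} e_{3}) R2 = \frac{5}{2} + \frac{15}{4} e_{1} e_{3} - \frac{45}{4} e_{2} e_{3}
Summing the partial products and collecting blades:
Answer: \frac{157}{10} - \frac{2}{5} e_{1} e_{2} + \frac{59}{20} e_{1} e_{3} - \frac{103}{12} e_{2} e_{3}


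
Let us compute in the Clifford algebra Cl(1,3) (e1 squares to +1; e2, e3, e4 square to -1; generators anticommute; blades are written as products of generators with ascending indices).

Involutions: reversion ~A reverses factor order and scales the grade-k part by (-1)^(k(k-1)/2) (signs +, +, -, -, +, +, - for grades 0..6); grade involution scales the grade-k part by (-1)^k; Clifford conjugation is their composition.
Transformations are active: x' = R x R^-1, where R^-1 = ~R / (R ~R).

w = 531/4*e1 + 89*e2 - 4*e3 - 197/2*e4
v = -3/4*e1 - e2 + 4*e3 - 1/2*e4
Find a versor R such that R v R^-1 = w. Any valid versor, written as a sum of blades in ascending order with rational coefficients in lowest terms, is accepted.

Key observation: q(v) = q(w) = -267/16 (sandwiches preserve the norm), so R = v + w = 132*e1 + 88*e2 - 99*e4 works whenever it is invertible — the component of v along it is kept and (v - w)/2 reverses, sending v to w.
Answer: 132*e1 + 88*e2 - 99*e4


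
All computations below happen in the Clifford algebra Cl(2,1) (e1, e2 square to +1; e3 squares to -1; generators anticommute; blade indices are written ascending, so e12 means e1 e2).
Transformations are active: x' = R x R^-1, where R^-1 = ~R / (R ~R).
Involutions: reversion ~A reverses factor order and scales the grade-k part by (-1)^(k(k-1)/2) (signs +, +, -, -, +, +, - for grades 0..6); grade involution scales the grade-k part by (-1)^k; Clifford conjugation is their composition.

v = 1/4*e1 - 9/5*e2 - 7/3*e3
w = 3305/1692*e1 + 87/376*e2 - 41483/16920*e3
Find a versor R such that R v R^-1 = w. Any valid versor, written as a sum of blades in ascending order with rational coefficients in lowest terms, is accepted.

Since q(v) = q(w) = -7711/3600, the sum R = v + w = 932/423*e1 - 2949/1880*e2 - 80963/16920*e3 does the job whenever invertible.
Answer: 932/423*e1 - 2949/1880*e2 - 80963/16920*e3


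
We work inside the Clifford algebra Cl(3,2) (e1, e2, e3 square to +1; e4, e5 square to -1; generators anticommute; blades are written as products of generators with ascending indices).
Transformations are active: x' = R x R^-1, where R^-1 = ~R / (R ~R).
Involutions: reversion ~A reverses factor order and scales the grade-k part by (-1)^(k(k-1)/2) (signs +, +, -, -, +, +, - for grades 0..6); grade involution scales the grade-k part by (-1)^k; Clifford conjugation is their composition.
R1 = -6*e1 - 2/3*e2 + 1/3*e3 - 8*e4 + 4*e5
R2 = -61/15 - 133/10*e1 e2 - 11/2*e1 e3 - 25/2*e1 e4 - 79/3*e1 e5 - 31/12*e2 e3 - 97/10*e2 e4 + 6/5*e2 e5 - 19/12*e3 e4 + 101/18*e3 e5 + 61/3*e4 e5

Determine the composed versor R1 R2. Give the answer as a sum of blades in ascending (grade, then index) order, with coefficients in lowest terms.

Distribute over the terms of R1 (each basis-blade product reordered to ascending indices, repeated generators contracted through their squares):
(-6*e1) R2 = 122/5*e1 + 399/5*e2 + 33*e3 + 75*e4 + 158*e5 + 31/2*e1 e2 e3 + 291/5*e1 e2 e4 - 36/5*e1 e2 e5 + 19/2*e1 e3 e4 - 101/3*e1 e3 e5 - 122*e1 e4 e5
(-2/3*e2) R2 = -133/15*e1 + 122/45*e2 + 31/18*e3 + 97/15*e4 - 4/5*e5 - 11/3*e1 e2 e3 - 25/3*e1 e2 e4 - 158/9*e1 e2 e5 + 19/18*e2 e3 e4 - 101/27*e2 e3 e5 - 122/9*e2 e4 e5
(1/3*e3) R2 = 11/6*e1 + 31/36*e2 - 61/45*e3 - 19/36*e4 + 101/54*e5 - 133/30*e1 e2 e3 + 25/6*e1 e3 e4 + 79/9*e1 e3 e5 + 97/30*e2 e3 e4 - 2/5*e2 e3 e5 + 61/9*e3 e4 e5
(-8*e4) R2 = 100*e1 + 388/5*e2 + 38/3*e3 + 488/15*e4 + 488/3*e5 + 532/5*e1 e2 e4 + 44*e1 e3 e4 - 632/3*e1 e4 e5 + 62/3*e2 e3 e4 + 48/5*e2 e4 e5 + 404/9*e3 e4 e5
(4*e5) R2 = -316/3*e1 + 24/5*e2 + 202/9*e3 + 244/3*e4 - 244/15*e5 - 266/5*e1 e2 e5 - 22*e1 e3 e5 - 50*e1 e4 e5 - 31/3*e2 e3 e5 - 194/5*e2 e4 e5 - 19/3*e3 e4 e5
Summing the partial products and collecting blades:
Answer: 361/30*e1 + 29839/180*e2 + 6163/90*e3 + 7013/36*e4 + 82477/270*e5 + 37/5*e1 e2 e3 + 2344/15*e1 e2 e4 - 3508/45*e1 e2 e5 + 173/3*e1 e3 e4 - 422/9*e1 e3 e5 - 1148/3*e1 e4 e5 + 1123/45*e2 e3 e4 - 1954/135*e2 e3 e5 - 1924/45*e2 e4 e5 + 136/3*e3 e4 e5


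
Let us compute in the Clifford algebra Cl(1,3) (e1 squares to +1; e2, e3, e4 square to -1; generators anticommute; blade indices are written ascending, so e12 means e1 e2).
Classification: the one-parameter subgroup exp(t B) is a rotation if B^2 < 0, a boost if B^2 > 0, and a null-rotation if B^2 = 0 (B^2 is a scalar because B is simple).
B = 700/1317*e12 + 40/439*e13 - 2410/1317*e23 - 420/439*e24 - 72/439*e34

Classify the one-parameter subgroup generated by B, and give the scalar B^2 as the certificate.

B^2 term by term: the squares give (700/1317)^2*(e12)^2 + (40/439)^2*(e13)^2 + (-2410/1317)^2*(e23)^2 + (-420/439)^2*(e24)^2 + (-72/439)^2*(e34)^2 = 490000/1734489*(+1) + 1600/192721*(+1) + 5808100/1734489*(-1) + 176400/192721*(-1) + 5184/192721*(-1) = -4 (each basis 2-blade squares to minus the product of its generators' squares); cross terms between blades sharing an index anticommute and cancel; the commuting (index-disjoint) pairs give grade-4 terms 2*c*c'*(blade product), which cancel blade by blade — e1234: -33600/192721 + 33600/192721 = 0 — confirming B is simple. So B^2 = -4.
Answer: rotation, certificate B^2 = -4. One invariant decides it: the square -4 survives every conjugation, and its sign is exactly the classification.


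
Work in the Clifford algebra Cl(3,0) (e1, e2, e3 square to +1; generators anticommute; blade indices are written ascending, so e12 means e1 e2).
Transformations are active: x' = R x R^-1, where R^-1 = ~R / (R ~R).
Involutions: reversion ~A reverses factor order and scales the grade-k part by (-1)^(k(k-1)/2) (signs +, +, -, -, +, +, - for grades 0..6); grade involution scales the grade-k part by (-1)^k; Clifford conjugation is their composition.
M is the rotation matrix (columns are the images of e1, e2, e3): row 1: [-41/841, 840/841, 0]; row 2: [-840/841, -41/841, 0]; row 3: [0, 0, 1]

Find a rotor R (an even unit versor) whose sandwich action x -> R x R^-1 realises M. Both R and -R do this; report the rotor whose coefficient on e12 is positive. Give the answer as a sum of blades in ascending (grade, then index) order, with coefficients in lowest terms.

Method: write R = a + b12*e12 + b13*e13 + b23*e23 with a^2 + b12^2 + b13^2 + b23^2 = 1 (so R^-1 = ~R). Expanding the columns R e_j ~R gives tr M = 4a^2 - 1 and, from the antisymmetric part, M21 - M12 = -4a*b12, M13 - M31 = 4a*b13, M32 - M23 = -4a*b23.
Here tr M = 759/841, so a^2 = (1 + tr M)/4 = 400/841 and a = ±20/29. Taking a = 20/29: M21 - M12 = -1680/841, M13 - M31 = 0, M32 - M23 = 0, giving b12 = 21/29, b13 = 0, b23 = 0, i.e. R = 20/29 + 21/29*e12.
Its e12 coefficient is already positive.
Answer: 20/29 + 21/29*e12. Sheet selection: the two-to-one cover makes ±R indistinguishable at the matrix level (trace 759/841), so uniqueness comes from the required sign on e12.


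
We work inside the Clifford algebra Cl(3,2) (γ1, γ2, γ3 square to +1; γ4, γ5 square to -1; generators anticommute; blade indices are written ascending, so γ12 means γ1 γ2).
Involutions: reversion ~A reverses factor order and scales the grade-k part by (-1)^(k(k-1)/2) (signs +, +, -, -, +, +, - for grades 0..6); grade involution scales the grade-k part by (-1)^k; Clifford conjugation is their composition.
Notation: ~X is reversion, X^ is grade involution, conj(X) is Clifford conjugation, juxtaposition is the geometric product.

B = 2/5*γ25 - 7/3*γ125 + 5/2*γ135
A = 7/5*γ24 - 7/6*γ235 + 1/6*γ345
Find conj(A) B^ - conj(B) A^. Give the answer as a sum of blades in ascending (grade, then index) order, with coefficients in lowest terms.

first term: 7/15*γ3 - 35/12*γ12 - 49/18*γ13 - 5/12*γ14 + 14/25*γ45 + 49/15*γ145 + 1/15*γ234 - 7/18*γ1234 - 7/2*γ12345
second term: 7/15*γ3 + 35/12*γ12 + 49/18*γ13 + 5/12*γ14 - 14/25*γ45 - 49/15*γ145 - 1/15*γ234 - 7/18*γ1234 - 7/2*γ12345
Answer: -35/6*γ12 - 49/9*γ13 - 5/6*γ14 + 28/25*γ45 + 98/15*γ145 + 2/15*γ234


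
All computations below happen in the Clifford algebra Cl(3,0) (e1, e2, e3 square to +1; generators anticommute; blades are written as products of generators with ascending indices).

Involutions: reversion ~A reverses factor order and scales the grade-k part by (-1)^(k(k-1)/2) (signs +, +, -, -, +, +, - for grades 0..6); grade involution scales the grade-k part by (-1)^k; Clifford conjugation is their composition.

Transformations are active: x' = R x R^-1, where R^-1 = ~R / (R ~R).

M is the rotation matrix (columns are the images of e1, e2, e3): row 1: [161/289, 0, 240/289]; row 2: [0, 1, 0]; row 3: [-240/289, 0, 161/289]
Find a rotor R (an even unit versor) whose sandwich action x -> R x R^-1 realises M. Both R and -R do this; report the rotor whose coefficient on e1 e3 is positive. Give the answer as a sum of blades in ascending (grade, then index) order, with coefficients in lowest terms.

Method: write R = a + b12*e1 e2 + b13*e1 e3 + b23*e2 e3 with a^2 + b12^2 + b13^2 + b23^2 = 1 (so R^-1 = ~R). Expanding the columns R e_j ~R gives tr M = 4a^2 - 1 and, from the antisymmetric part, M21 - M12 = -4a*b12, M13 - M31 = 4a*b13, M32 - M23 = -4a*b23.
Here tr M = 611/289, so a^2 = (1 + tr M)/4 = 225/289 and a = ±15/17. Taking a = 15/17: M21 - M12 = 0, M13 - M31 = 480/289, M32 - M23 = 0, giving b12 = 0, b13 = 8/17, b23 = 0, i.e. R = 15/17 + 8/17*e1 e3.
Its e1 e3 coefficient is already positive.
Answer: 15/17 + 8/17*e1 e3. Uniqueness: Spin(3) -> SO(3) maps R and -R to the same rotation of trace 611/289; fixing the sign of the e1 e3 coefficient removes the ambiguity.


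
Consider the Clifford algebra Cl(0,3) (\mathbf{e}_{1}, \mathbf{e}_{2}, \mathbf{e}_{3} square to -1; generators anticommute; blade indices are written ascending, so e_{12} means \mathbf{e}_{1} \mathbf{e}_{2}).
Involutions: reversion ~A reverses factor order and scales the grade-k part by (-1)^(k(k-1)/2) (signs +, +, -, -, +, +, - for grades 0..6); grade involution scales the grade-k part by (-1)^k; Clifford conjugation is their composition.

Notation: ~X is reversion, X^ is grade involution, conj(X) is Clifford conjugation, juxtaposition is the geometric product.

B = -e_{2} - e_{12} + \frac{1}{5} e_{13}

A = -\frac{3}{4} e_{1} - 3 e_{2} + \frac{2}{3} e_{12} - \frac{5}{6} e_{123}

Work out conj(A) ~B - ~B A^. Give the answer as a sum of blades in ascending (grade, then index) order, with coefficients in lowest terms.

first term: \frac{11}{3} + \frac{7}{3} e_{1} - \frac{7}{12} e_{2} + \frac{59}{60} e_{3} - \frac{3}{4} e_{12} + \frac{5}{6} e_{13} + \frac{2}{15} e_{23} + \frac{3}{5} e_{123}
second term: \frac{7}{3} - \frac{11}{3} e_{1} + \frac{7}{12} e_{2} - \frac{59}{60} e_{3} + \frac{3}{4} e_{12} - \frac{5}{6} e_{13} + \frac{2}{15} e_{23} + \frac{3}{5} e_{123}
Answer: \frac{4}{3} + 6 e_{1} - \frac{7}{6} e_{2} + \frac{59}{30} e_{3} - \frac{3}{2} e_{12} + \frac{5}{3} e_{13}


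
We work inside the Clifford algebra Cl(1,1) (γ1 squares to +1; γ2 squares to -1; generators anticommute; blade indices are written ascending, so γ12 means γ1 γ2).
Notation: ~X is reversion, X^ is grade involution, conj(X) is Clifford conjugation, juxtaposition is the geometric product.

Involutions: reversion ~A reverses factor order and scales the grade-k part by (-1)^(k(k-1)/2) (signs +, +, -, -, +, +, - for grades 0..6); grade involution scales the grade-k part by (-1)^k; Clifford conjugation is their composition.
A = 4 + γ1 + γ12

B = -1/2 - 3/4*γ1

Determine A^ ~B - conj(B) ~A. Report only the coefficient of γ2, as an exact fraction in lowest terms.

first term: -5/4 - 5/2*γ1 + 3/4*γ2 - 1/2*γ12
second term: -5/4 + 5/2*γ1 - 3/4*γ2 + 1/2*γ12
Answer: 3/2


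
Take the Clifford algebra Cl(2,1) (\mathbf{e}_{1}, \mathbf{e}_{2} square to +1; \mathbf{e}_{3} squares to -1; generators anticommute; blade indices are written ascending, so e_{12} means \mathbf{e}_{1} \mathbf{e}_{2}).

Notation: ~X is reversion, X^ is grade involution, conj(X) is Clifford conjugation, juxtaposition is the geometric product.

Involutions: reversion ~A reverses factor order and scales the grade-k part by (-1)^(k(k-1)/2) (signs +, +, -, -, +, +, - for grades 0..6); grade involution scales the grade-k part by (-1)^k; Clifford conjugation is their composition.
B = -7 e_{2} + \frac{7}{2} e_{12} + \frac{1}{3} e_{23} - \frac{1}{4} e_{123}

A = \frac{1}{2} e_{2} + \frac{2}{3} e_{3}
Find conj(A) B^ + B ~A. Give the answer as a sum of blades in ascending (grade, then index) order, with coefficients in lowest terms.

first term: -\frac{7}{2} + \frac{7}{4} e_{1} - \frac{2}{9} e_{2} - \frac{1}{6} e_{3} + \frac{1}{6} e_{12} + \frac{1}{8} e_{13} + \frac{14}{3} e_{23} - \frac{7}{3} e_{123}
second term: -\frac{7}{2} + \frac{7}{4} e_{1} - \frac{2}{9} e_{2} - \frac{1}{6} e_{3} + \frac{1}{6} e_{12} + \frac{1}{8} e_{13} - \frac{14}{3} e_{23} + \frac{7}{3} e_{123}
Answer: -7 + \frac{7}{2} e_{1} - \frac{4}{9} e_{2} - \frac{1}{3} e_{3} + \frac{1}{3} e_{12} + \frac{1}{4} e_{13}


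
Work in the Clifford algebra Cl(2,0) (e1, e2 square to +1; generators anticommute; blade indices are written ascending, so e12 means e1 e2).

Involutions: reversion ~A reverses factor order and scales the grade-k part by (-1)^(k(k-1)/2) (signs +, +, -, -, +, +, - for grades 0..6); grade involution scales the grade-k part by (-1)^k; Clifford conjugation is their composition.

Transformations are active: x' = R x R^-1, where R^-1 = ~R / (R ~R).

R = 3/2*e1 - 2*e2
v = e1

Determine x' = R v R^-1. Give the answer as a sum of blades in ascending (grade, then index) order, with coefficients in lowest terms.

~R = 3/2*e1 - 2*e2, and R ~R = 25/4, so R^-1 = ~R / (25/4).
R v = 3/2 + 2*e12
Answer: -7/25*e1 - 24/25*e2


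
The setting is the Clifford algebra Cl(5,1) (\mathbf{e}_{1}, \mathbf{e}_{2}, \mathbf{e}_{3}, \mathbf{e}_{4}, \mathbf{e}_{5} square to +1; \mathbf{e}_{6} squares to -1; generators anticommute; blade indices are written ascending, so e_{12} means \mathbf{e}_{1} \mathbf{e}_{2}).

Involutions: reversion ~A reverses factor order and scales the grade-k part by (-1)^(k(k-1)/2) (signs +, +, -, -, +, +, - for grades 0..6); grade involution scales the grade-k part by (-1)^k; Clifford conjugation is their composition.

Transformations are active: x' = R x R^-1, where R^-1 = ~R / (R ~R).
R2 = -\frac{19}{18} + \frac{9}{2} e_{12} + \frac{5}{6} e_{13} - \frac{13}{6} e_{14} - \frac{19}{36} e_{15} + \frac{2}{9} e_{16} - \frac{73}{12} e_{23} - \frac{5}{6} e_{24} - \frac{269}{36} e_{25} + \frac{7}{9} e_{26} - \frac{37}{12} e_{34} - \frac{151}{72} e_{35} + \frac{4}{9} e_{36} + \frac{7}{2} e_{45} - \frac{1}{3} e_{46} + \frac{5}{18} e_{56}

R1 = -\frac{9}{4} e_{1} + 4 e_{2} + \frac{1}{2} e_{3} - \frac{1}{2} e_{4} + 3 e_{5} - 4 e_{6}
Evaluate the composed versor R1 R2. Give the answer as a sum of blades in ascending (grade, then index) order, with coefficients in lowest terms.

Distribute over the terms of R1 (each basis-blade product reordered to ascending indices, repeated generators contracted through their squares):
(-\frac{9}{4} e_{1}) R2 = \frac{19}{8} e_{1} - \frac{81}{8} e_{2} - \frac{15}{8} e_{3} + \frac{39}{8} e_{4} + \frac{19}{16} e_{5} - \frac{1}{2} e_{6} + \frac{219}{16} e_{123} + \frac{15}{8} e_{124} + \frac{269}{16} e_{125} - \frac{7}{4} e_{126} + \frac{111}{16} e_{134} + \frac{151}{32} e_{135} - e_{136} - \frac{63}{8} e_{145} + \frac{3}{4} e_{146} - \frac{5}{8} e_{156}
(4 e_{2}) R2 = -18 e_{1} - \frac{38}{9} e_{2} - \frac{73}{3} e_{3} - \frac{10}{3} e_{4} - \frac{269}{9} e_{5} + \frac{28}{9} e_{6} - \frac{10}{3} e_{123} + \frac{26}{3} e_{124} + \frac{19}{9} e_{125} - \frac{8}{9} e_{126} - \frac{37}{3} e_{234} - \frac{151}{18} e_{235} + \frac{16}{9} e_{236} + 14 e_{245} - \frac{4}{3} e_{246} + \frac{10}{9} e_{256}
(\frac{1}{2} e_{3}) R2 = -\frac{5}{12} e_{1} + \frac{73}{24} e_{2} - \frac{19}{36} e_{3} - \frac{37}{24} e_{4} - \frac{151}{144} e_{5} + \frac{2}{9} e_{6} + \frac{9}{4} e_{123} + \frac{13}{12} e_{134} + \frac{19}{72} e_{135} - \frac{1}{9} e_{136} + \frac{5}{12} e_{234} + \frac{269}{72} e_{235} - \frac{7}{18} e_{236} + \frac{7}{4} e_{345} - \frac{1}{6} e_{346} + \frac{5}{36} e_{356}
(-\frac{1}{2} e_{4}) R2 = -\frac{13}{12} e_{1} - \frac{5}{12} e_{2} - \frac{37}{24} e_{3} + \frac{19}{36} e_{4} - \frac{7}{4} e_{5} + \frac{1}{6} e_{6} - \frac{9}{4} e_{124} - \frac{5}{12} e_{134} - \frac{19}{72} e_{145} + \frac{1}{9} e_{146} + \frac{73}{24} e_{234} - \frac{269}{72} e_{245} + \frac{7}{18} e_{246} - \frac{151}{144} e_{345} + \frac{2}{9} e_{346} - \frac{5}{36} e_{456}
(3 e_{5}) R2 = \frac{19}{12} e_{1} + \frac{269}{12} e_{2} + \frac{151}{24} e_{3} - \frac{21}{2} e_{4} - \frac{19}{6} e_{5} + \frac{5}{6} e_{6} + \frac{27}{2} e_{125} + \frac{5}{2} e_{135} - \frac{13}{2} e_{145} - \frac{2}{3} e_{156} - \frac{73}{4} e_{235} - \frac{5}{2} e_{245} - \frac{7}{3} e_{256} - \frac{37}{4} e_{345} - \frac{4}{3} e_{356} + e_{456}
(-4 e_{6}) R2 = -\frac{8}{9} e_{1} - \frac{28}{9} e_{2} - \frac{16}{9} e_{3} + \frac{4}{3} e_{4} - \frac{10}{9} e_{5} + \frac{38}{9} e_{6} - 18 e_{126} - \frac{10}{3} e_{136} + \frac{26}{3} e_{146} + \frac{19}{9} e_{156} + \frac{73}{3} e_{236} + \frac{10}{3} e_{246} + \frac{269}{9} e_{256} + \frac{37}{3} e_{346} + \frac{151}{18} e_{356} - 14 e_{456}
Summing the partial products and collecting blades:
Answer: -\frac{1183}{72} e_{1} + \frac{91}{12} e_{2} - \frac{1711}{72} e_{3} - \frac{311}{36} e_{4} - \frac{322}{9} e_{5} + \frac{145}{18} e_{6} + \frac{605}{48} e_{123} + \frac{199}{24} e_{124} + \frac{4669}{144} e_{125} - \frac{743}{36} e_{126} + \frac{365}{48} e_{134} + \frac{2155}{288} e_{135} - \frac{40}{9} e_{136} - \frac{527}{36} e_{145} + \frac{343}{36} e_{146} + \frac{59}{72} e_{156} - \frac{71}{8} e_{234} - \frac{1649}{72} e_{235} + \frac{463}{18} e_{236} + \frac{559}{72} e_{245} + \frac{43}{18} e_{246} + \frac{86}{3} e_{256} - \frac{1231}{144} e_{345} + \frac{223}{18} e_{346} + \frac{259}{36} e_{356} - \frac{473}{36} e_{456}
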